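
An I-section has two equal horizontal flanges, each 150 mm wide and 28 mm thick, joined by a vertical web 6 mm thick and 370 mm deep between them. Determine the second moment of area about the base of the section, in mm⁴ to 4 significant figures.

Split into non-overlapping primitives; take the origin at the lower-left of the bounding box.
Bottom flange: 150 × 28, A = 4 200 mm², y = 14 mm, Ī = 274 400 mm⁴.
Web: 6 × 370, A = 2 220 mm², y = 213 mm, Ī = 25 326 500 mm⁴.
Top flange: 150 × 28, A = 4 200 mm², y = 412 mm, Ī = 274 400 mm⁴.
Transfer each piece to the bottom edge using Ī + A·d² with d = y − 0:
  bottom flange: d = 14 mm → contributes +1 097 600 mm⁴
  web: d = 213 mm → contributes +126 045 680 mm⁴
  top flange: d = 412 mm → contributes +713 199 200 mm⁴
Total I = 840 342 480 mm⁴.

I_base ≈ 8.403 × 10⁸ mm⁴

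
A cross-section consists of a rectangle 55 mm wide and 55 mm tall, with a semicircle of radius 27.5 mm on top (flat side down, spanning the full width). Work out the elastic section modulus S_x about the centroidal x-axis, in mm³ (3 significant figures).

Split into non-overlapping primitives; take the origin at the lower-left of the bounding box.
Rectangular body: 55 × 55, A = 3 025 mm², y = 27.5 mm, Ī = 762 552 mm⁴.
Semicircular cap: semicircle r = 27.5, A = 1187.9 mm², y = 66.671 mm, Ī = 62 772 mm⁴.
Centroid: ȳ = ΣA·y / ΣA = 38.545 mm.
Transfer each piece to the centroidal x-axis using Ī + A·d² with d = y − 38.545:
  rectangular body: d = -11.045 mm → contributes +1 131 587 mm⁴
  semicircular cap: d = 28.126 mm → contributes +1 002 512 mm⁴
Total I = 2 134 100 mm⁴.
Extreme fibre distance c = 43.955 mm; S = I/c = 48 552 mm³.

S_x ≈ 4.86 × 10⁴ mm³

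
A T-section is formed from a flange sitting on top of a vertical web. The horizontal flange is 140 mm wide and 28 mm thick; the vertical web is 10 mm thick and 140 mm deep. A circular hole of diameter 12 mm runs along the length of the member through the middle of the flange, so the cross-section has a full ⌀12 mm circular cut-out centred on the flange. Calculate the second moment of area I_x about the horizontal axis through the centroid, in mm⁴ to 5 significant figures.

I_x ≈ 9.7641 × 10⁶ mm⁴

Break the section into simple shapes (no overlaps), measuring from the bottom-left corner of the bounding box.
Flange: 140 × 28, A = 3 920 mm², y = 154 mm, Ī = 256106.7 mm⁴.
Web: 10 × 140, A = 1 400 mm², y = 70 mm, Ī = 2 286 667 mm⁴.
Hole (subtracted): ⌀12, A = 113.0973 mm², y = 154 mm, Ī = 1017.876 mm⁴.
Centroid: ȳ = ΣA·y / ΣA = 131.4146 mm.
Transfer each piece to the horizontal axis through the centroid using Ī + A·d² with d = y − 131.4146:
  flange: d = 22.5854 mm → contributes +2 255 701 mm⁴
  web: d = -61.4146 mm → contributes +7 567 120 mm⁴
  hole: d = 22.5854 mm → contributes −58708.88 mm⁴
Total I = 9 764 112 mm⁴.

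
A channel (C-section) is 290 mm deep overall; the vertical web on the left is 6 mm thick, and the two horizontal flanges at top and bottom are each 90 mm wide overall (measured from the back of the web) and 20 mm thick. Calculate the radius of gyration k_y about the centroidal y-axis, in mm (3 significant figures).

Break the section into simple shapes (no overlaps), measuring from the bottom-left corner of the bounding box.
Web: 6 × 290, A = 1 740 mm², x = 3 mm, Ī = 5 220 mm⁴.
Top flange (beyond web): 84 × 20, A = 1 680 mm², x = 48 mm, Ī = 987 840 mm⁴.
Bottom flange (beyond web): 84 × 20, A = 1 680 mm², x = 48 mm, Ī = 987 840 mm⁴.
Centroid: x̄ = ΣA·x / ΣA = 32.647 mm.
Transfer each piece to the centroidal y-axis using Ī + A·d² with d = x − 32.647:
  web: d = -29.647 mm → contributes +1 534 590 mm⁴
  top flange (beyond web): d = 15.353 mm → contributes +1 383 838 mm⁴
  bottom flange (beyond web): d = 15.353 mm → contributes +1 383 838 mm⁴
Total I = 4 302 265 mm⁴.
Radius of gyration: k = √(I/A) = √(4 302 265 / 5 100) = 29.044 mm.

k_y ≈ 29.0 mm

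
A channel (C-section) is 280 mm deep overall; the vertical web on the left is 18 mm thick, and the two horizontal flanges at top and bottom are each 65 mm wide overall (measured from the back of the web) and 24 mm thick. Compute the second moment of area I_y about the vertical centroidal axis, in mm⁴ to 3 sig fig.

I_y ≈ 2.20 × 10⁶ mm⁴

Break the section into simple shapes (no overlaps), measuring from the bottom-left corner of the bounding box.
Web: 18 × 280, A = 5 040 mm², x = 9 mm, Ī = 136 080 mm⁴.
Top flange (beyond web): 47 × 24, A = 1 128 mm², x = 41.5 mm, Ī = 207 646 mm⁴.
Bottom flange (beyond web): 47 × 24, A = 1 128 mm², x = 41.5 mm, Ī = 207 646 mm⁴.
Centroid: x̄ = ΣA·x / ΣA = 19.049 mm.
Transfer each piece to the vertical centroidal axis using Ī + A·d² with d = x − 19.049:
  web: d = -10.049 mm → contributes +645 066 mm⁴
  top flange (beyond web): d = 22.451 mm → contributes +776 194 mm⁴
  bottom flange (beyond web): d = 22.451 mm → contributes +776 194 mm⁴
Total I = 2 197 454 mm⁴.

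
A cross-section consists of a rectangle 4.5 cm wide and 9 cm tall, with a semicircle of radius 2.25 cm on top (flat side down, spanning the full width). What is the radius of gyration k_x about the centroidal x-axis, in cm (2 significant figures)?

k_x ≈ 3.1 cm

Decompose the section into non-overlapping parts with the origin at the bottom-left of its bounding rectangle.
Rectangular body: 4.5 × 9, A = 40.5 cm², y = 4.5 cm, Ī = 273.4 cm⁴.
Semicircular cap: semicircle r = 2.25, A = 7.952 cm², y = 9.955 cm, Ī = 2.813 cm⁴.
Centroid: ȳ = ΣA·y / ΣA = 5.395 cm.
Transfer each piece to the centroidal x-axis using Ī + A·d² with d = y − 5.395:
  rectangular body: d = -0.8953 cm → contributes +305.8 cm⁴
  semicircular cap: d = 4.56 cm → contributes +168.1 cm⁴
Total I = 474 cm⁴.
Radius of gyration: k = √(I/A) = √(474 / 48.45) = 3.128 cm.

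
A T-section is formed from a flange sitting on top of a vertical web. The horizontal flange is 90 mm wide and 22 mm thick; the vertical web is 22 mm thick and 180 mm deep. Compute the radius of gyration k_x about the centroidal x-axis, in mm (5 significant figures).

Break the section into simple shapes (no overlaps), measuring from the bottom-left corner of the bounding box.
Flange: 90 × 22, A = 1 980 mm², y = 191 mm, Ī = 79 860 mm⁴.
Web: 22 × 180, A = 3 960 mm², y = 90 mm, Ī = 10 692 000 mm⁴.
Centroid: ȳ = ΣA·y / ΣA = 123.6667 mm.
Transfer each piece to the centroidal x-axis using Ī + A·d² with d = y − 123.6667:
  flange: d = 67.33333 mm → contributes +9 056 740 mm⁴
  web: d = -33.66667 mm → contributes +15 180 440 mm⁴
Total I = 24 237 180 mm⁴.
Radius of gyration: k = √(I/A) = √(24 237 180 / 5 940) = 63.87749 mm.

k_x ≈ 63.877 mm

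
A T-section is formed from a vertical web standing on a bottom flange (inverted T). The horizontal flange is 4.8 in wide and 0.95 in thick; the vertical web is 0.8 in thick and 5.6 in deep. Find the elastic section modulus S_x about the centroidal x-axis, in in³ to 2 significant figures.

S_x ≈ 8.2 in³

Break the section into simple shapes (no overlaps), measuring from the bottom-left corner of the bounding box.
Flange: 4.8 × 0.95, A = 4.56 in², y = 0.475 in, Ī = 0.343 in⁴.
Web: 0.8 × 5.6, A = 4.48 in², y = 3.75 in, Ī = 11.71 in⁴.
Centroid: ȳ = ΣA·y / ΣA = 2.098 in.
Transfer each piece to the centroidal x-axis using Ī + A·d² with d = y − 2.098:
  flange: d = -1.623 in → contributes +12.35 in⁴
  web: d = 1.652 in → contributes +23.93 in⁴
Total I = 36.29 in⁴.
Extreme fibre distance c = 4.452 in; S = I/c = 8.151 in³.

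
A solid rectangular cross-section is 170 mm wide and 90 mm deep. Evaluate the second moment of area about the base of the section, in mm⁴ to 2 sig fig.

I_base ≈ 4.1 × 10⁷ mm⁴

The section: 170 × 90, A = 15 300 mm², y = 45 mm, Ī = 10 327 500 mm⁴.
Transfer it to the base of the section using Ī + A·d² with d = y − 0:
  the section: d = 45 mm → contributes +41 310 000 mm⁴
Total I = 41 310 000 mm⁴.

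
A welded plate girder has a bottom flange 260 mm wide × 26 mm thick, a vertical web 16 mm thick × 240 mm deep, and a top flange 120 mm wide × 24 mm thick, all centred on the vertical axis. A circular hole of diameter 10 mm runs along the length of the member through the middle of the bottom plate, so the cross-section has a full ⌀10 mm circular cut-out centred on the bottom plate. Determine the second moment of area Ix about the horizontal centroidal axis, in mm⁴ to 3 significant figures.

Treat the section as a set of non-overlapping primitives; coordinates are from the bounding-box lower-left.
Bottom plate: 260 × 26, A = 6 760 mm², y = 13 mm, Ī = 380 813 mm⁴.
Web plate: 16 × 240, A = 3 840 mm², y = 146 mm, Ī = 18 432 000 mm⁴.
Top plate: 120 × 24, A = 2 880 mm², y = 278 mm, Ī = 138 240 mm⁴.
Hole (subtracted): ⌀10, A = 78.54 mm², y = 13 mm, Ī = 490.87 mm⁴.
Centroid: ȳ = ΣA·y / ΣA = 108.06 mm.
Transfer each piece to the horizontal centroidal axis using Ī + A·d² with d = y − 108.06:
  bottom plate: d = -95.058 mm → contributes +61 464 715 mm⁴
  web plate: d = 37.942 mm → contributes +23 959 959 mm⁴
  top plate: d = 169.94 mm → contributes +83 313 164 mm⁴
  hole: d = -95.058 mm → contributes −710 183 mm⁴
Total I = 168 027 655 mm⁴.

Ix ≈ 1.68 × 10⁸ mm⁴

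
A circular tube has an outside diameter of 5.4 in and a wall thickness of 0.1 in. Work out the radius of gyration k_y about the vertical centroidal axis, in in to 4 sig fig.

Decompose the section into non-overlapping parts with the origin at the bottom-left of its bounding rectangle.
Outer circle: ⌀5.4, A = 22.9022 in², x = 2.7 in, Ī = 41.7393 in⁴.
Bore (subtracted): ⌀5.2, A = 21.2372 in², x = 2.7 in, Ī = 35.8908 in⁴.
By symmetry the centroid is at mid-width, x̄ = 2.7 in.
All pieces are centred on the vertical centroidal axis, so I = ΣĪ (holes subtracted) = 5.84847 in⁴.
Radius of gyration: k = √(I/A) = √(5.84847 / 1.66504) = 1.87417 in.

k_y ≈ 1.874 in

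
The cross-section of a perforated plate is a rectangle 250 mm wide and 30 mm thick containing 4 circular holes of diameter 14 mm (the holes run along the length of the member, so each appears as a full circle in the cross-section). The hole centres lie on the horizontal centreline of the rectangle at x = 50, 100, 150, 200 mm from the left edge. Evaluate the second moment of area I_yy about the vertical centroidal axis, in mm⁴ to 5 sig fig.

Decompose the section into non-overlapping parts with the origin at the bottom-left of its bounding rectangle.
Plate: 250 × 30, A = 7 500 mm², x = 125 mm, Ī = 39 062 500 mm⁴.
Hole 1 (subtracted): ⌀14, A = 153.938 mm², x = 50 mm, Ī = 1885.741 mm⁴.
Hole 2 (subtracted): ⌀14, A = 153.938 mm², x = 100 mm, Ī = 1885.741 mm⁴.
Hole 3 (subtracted): ⌀14, A = 153.938 mm², x = 150 mm, Ī = 1885.741 mm⁴.
Hole 4 (subtracted): ⌀14, A = 153.938 mm², x = 200 mm, Ī = 1885.741 mm⁴.
By symmetry the centroid is at mid-width, x̄ = 125 mm.
Transfer each piece to the vertical centroidal axis using Ī + A·d² with d = x − 125:
  plate: d = 0 mm → contributes +39 062 500 mm⁴
  hole 1: d = -75 mm → contributes −867787.2 mm⁴
  hole 2: d = -25 mm → contributes −98097.02 mm⁴
  hole 3: d = 25 mm → contributes −98097.02 mm⁴
  hole 4: d = 75 mm → contributes −867787.2 mm⁴
Total I = 37 130 732 mm⁴.

I_yy ≈ 3.7131 × 10⁷ mm⁴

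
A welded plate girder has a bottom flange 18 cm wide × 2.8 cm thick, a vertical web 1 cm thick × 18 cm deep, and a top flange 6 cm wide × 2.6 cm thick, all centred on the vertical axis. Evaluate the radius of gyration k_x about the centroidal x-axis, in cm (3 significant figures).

k_x ≈ 8.49 cm

Treat the section as a set of non-overlapping primitives; coordinates are from the bounding-box lower-left.
Bottom plate: 18 × 2.8, A = 50.4 cm², y = 1.4 cm, Ī = 32.928 cm⁴.
Web plate: 1 × 18, A = 18 cm², y = 11.8 cm, Ī = 486 cm⁴.
Top plate: 6 × 2.6, A = 15.6 cm², y = 22.1 cm, Ī = 8.788 cm⁴.
Centroid: ȳ = ΣA·y / ΣA = 7.4729 cm.
Transfer each piece to the centroidal x-axis using Ī + A·d² with d = y − 7.4729:
  bottom plate: d = -6.0729 cm → contributes +1891.7 cm⁴
  web plate: d = 4.3271 cm → contributes +823.03 cm⁴
  top plate: d = 14.627 cm → contributes +3346.5 cm⁴
Total I = 6061.2 cm⁴.
Radius of gyration: k = √(I/A) = √(6061.2 / 84) = 8.4945 cm.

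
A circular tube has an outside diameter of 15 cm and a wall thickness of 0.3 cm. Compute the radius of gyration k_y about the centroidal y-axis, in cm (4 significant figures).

Split into non-overlapping primitives; take the origin at the lower-left of the bounding box.
Outer circle: ⌀15, A = 176.715 cm², x = 7.5 cm, Ī = 2485.05 cm⁴.
Bore (subtracted): ⌀14.4, A = 162.86 cm², x = 7.5 cm, Ī = 2110.67 cm⁴.
By symmetry the centroid is at mid-width, x̄ = 7.5 cm.
All pieces are centred on the centroidal y-axis, so I = ΣĪ (holes subtracted) = 374.381 cm⁴.
Radius of gyration: k = √(I/A) = √(374.381 / 13.8544) = 5.19832 cm.

k_y ≈ 5.198 cm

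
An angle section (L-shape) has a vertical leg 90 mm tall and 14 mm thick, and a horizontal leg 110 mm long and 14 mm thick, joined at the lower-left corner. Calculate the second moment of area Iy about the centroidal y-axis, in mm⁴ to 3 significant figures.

Decompose the section into non-overlapping parts with the origin at the bottom-left of its bounding rectangle.
Vertical leg: 14 × 90, A = 1 260 mm², x = 7 mm, Ī = 20 580 mm⁴.
Horizontal leg (remainder): 96 × 14, A = 1 344 mm², x = 62 mm, Ī = 1 032 192 mm⁴.
Centroid: x̄ = ΣA·x / ΣA = 35.387 mm.
Transfer each piece to the centroidal y-axis using Ī + A·d² with d = x − 35.387:
  vertical leg: d = -28.387 mm → contributes +1 035 922 mm⁴
  horizontal leg (remainder): d = 26.613 mm → contributes +1 984 075 mm⁴
Total I = 3 019 998 mm⁴.

Iy ≈ 3.02 × 10⁶ mm⁴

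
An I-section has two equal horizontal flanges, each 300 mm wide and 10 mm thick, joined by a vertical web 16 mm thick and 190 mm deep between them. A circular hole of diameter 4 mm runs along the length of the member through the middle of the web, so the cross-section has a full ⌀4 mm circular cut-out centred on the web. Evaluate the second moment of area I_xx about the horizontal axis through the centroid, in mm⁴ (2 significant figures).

I_xx ≈ 6.9 × 10⁷ mm⁴

Treat the section as a set of non-overlapping primitives; coordinates are from the bounding-box lower-left.
Bottom flange: 300 × 10, A = 3 000 mm², y = 5 mm, Ī = 25 000 mm⁴.
Web: 16 × 190, A = 3 040 mm², y = 105 mm, Ī = 9 145 333 mm⁴.
Top flange: 300 × 10, A = 3 000 mm², y = 205 mm, Ī = 25 000 mm⁴.
Hole (subtracted): ⌀4, A = 12.57 mm², y = 105 mm, Ī = 12.57 mm⁴.
By symmetry the centroid is at mid-height, ȳ = 105 mm.
Transfer each piece to the horizontal axis through the centroid using Ī + A·d² with d = y − 105:
  bottom flange: d = -100 mm → contributes +30 025 000 mm⁴
  web: d = 0 mm → contributes +9 145 333 mm⁴
  top flange: d = 100 mm → contributes +30 025 000 mm⁴
  hole: d = 0 mm → contributes −12.57 mm⁴
Total I = 69 195 321 mm⁴.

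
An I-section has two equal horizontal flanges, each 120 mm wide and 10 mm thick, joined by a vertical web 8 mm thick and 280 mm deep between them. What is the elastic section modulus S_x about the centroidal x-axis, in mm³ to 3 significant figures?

Break the section into simple shapes (no overlaps), measuring from the bottom-left corner of the bounding box.
Bottom flange: 120 × 10, A = 1 200 mm², y = 5 mm, Ī = 10 000 mm⁴.
Web: 8 × 280, A = 2 240 mm², y = 150 mm, Ī = 14 634 667 mm⁴.
Top flange: 120 × 10, A = 1 200 mm², y = 295 mm, Ī = 10 000 mm⁴.
By symmetry the centroid is at mid-height, ȳ = 150 mm.
Transfer each piece to the centroidal x-axis using Ī + A·d² with d = y − 150:
  bottom flange: d = -145 mm → contributes +25 240 000 mm⁴
  web: d = 0 mm → contributes +14 634 667 mm⁴
  top flange: d = 145 mm → contributes +25 240 000 mm⁴
Total I = 65 114 667 mm⁴.
Extreme fibre distance c = 150 mm; S = I/c = 434 098 mm³.

S_x ≈ 4.34 × 10⁵ mm³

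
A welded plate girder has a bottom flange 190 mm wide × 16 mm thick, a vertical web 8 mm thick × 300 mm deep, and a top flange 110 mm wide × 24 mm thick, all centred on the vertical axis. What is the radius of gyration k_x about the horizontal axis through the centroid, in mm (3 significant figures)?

Break the section into simple shapes (no overlaps), measuring from the bottom-left corner of the bounding box.
Bottom plate: 190 × 16, A = 3 040 mm², y = 8 mm, Ī = 64 853 mm⁴.
Web plate: 8 × 300, A = 2 400 mm², y = 166 mm, Ī = 18 000 000 mm⁴.
Top plate: 110 × 24, A = 2 640 mm², y = 328 mm, Ī = 126 720 mm⁴.
Centroid: ȳ = ΣA·y / ΣA = 159.49 mm.
Transfer each piece to the horizontal axis through the centroid using Ī + A·d² with d = y − 159.49:
  bottom plate: d = -151.49 mm → contributes +69 826 014 mm⁴
  web plate: d = 6.5149 mm → contributes +18 101 864 mm⁴
  top plate: d = 168.51 mm → contributes +75 095 474 mm⁴
Total I = 163 023 352 mm⁴.
Radius of gyration: k = √(I/A) = √(163 023 352 / 8 080) = 142.04 mm.

k_x ≈ 142 mm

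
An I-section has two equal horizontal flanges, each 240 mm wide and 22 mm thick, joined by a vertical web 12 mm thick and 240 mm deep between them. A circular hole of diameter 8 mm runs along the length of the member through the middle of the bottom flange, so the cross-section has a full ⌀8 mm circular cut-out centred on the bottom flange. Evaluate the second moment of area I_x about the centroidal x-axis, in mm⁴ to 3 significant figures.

I_x ≈ 1.95 × 10⁸ mm⁴

Decompose the section into non-overlapping parts with the origin at the bottom-left of its bounding rectangle.
Bottom flange: 240 × 22, A = 5 280 mm², y = 11 mm, Ī = 212 960 mm⁴.
Web: 12 × 240, A = 2 880 mm², y = 142 mm, Ī = 13 824 000 mm⁴.
Top flange: 240 × 22, A = 5 280 mm², y = 273 mm, Ī = 212 960 mm⁴.
Hole (subtracted): ⌀8, A = 50.265 mm², y = 11 mm, Ī = 201.06 mm⁴.
Centroid: ȳ = ΣA·y / ΣA = 142.49 mm.
Transfer each piece to the centroidal x-axis using Ī + A·d² with d = y − 142.49:
  bottom flange: d = -131.49 mm → contributes +91 504 623 mm⁴
  web: d = -0.49178 mm → contributes +13 824 697 mm⁴
  top flange: d = 130.51 mm → contributes +90 144 011 mm⁴
  hole: d = -131.49 mm → contributes −869 296 mm⁴
Total I = 194 604 035 mm⁴.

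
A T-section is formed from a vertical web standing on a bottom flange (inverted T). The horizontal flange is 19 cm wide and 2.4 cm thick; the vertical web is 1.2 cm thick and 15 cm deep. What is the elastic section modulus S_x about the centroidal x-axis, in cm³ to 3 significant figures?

Break the section into simple shapes (no overlaps), measuring from the bottom-left corner of the bounding box.
Flange: 19 × 2.4, A = 45.6 cm², y = 1.2 cm, Ī = 21.888 cm⁴.
Web: 1.2 × 15, A = 18 cm², y = 9.9 cm, Ī = 337.5 cm⁴.
Centroid: ȳ = ΣA·y / ΣA = 3.6623 cm.
Transfer each piece to the centroidal x-axis using Ī + A·d² with d = y − 3.6623:
  flange: d = -2.4623 cm → contributes +298.35 cm⁴
  web: d = 6.2377 cm → contributes +1037.9 cm⁴
Total I = 1336.2 cm⁴.
Extreme fibre distance c = 13.738 cm; S = I/c = 97.266 cm³.

S_x ≈ 97.3 cm³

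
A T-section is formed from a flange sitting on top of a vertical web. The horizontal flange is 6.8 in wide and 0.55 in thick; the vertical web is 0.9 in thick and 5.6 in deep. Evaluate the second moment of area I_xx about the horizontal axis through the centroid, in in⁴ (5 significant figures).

Decompose the section into non-overlapping parts with the origin at the bottom-left of its bounding rectangle.
Flange: 6.8 × 0.55, A = 3.74 in², y = 5.875 in, Ī = 0.09427917 in⁴.
Web: 0.9 × 5.6, A = 5.04 in², y = 2.8 in, Ī = 13.1712 in⁴.
Centroid: ȳ = ΣA·y / ΣA = 4.109852 in.
Transfer each piece to the horizontal axis through the centroid using Ī + A·d² with d = y − 4.109852:
  flange: d = 1.765148 in → contributes +11.74718 in⁴
  web: d = -1.309852 in → contributes +21.81839 in⁴
Total I = 33.56556 in⁴.

I_xx ≈ 33.566 in⁴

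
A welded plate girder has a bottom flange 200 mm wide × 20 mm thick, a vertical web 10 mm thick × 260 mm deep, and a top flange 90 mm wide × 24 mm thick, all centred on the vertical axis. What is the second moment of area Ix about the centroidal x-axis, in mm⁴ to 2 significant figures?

Break the section into simple shapes (no overlaps), measuring from the bottom-left corner of the bounding box.
Bottom plate: 200 × 20, A = 4 000 mm², y = 10 mm, Ī = 133 333 mm⁴.
Web plate: 10 × 260, A = 2 600 mm², y = 150 mm, Ī = 14 646 667 mm⁴.
Top plate: 90 × 24, A = 2 160 mm², y = 292 mm, Ī = 103 680 mm⁴.
Centroid: ȳ = ΣA·y / ΣA = 121.1 mm.
Transfer each piece to the centroidal x-axis using Ī + A·d² with d = y − 121.1:
  bottom plate: d = -111.1 mm → contributes +49 494 405 mm⁴
  web plate: d = 28.91 mm → contributes +16 820 203 mm⁴
  top plate: d = 170.9 mm → contributes +63 200 166 mm⁴
Total I = 129 514 774 mm⁴.

Ix ≈ 1.3 × 10⁸ mm⁴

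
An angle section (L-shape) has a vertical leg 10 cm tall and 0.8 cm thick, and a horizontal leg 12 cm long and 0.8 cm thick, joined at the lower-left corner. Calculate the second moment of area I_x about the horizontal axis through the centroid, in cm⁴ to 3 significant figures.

I_x ≈ 157 cm⁴

Break the section into simple shapes (no overlaps), measuring from the bottom-left corner of the bounding box.
Vertical leg: 0.8 × 10, A = 8 cm², y = 5 cm, Ī = 66.667 cm⁴.
Horizontal leg (remainder): 11.2 × 0.8, A = 8.96 cm², y = 0.4 cm, Ī = 0.47787 cm⁴.
Centroid: ȳ = ΣA·y / ΣA = 2.5698 cm.
Transfer each piece to the horizontal axis through the centroid using Ī + A·d² with d = y − 2.5698:
  vertical leg: d = 2.4302 cm → contributes +113.91 cm⁴
  horizontal leg (remainder): d = -2.1698 cm → contributes +42.662 cm⁴
Total I = 156.58 cm⁴.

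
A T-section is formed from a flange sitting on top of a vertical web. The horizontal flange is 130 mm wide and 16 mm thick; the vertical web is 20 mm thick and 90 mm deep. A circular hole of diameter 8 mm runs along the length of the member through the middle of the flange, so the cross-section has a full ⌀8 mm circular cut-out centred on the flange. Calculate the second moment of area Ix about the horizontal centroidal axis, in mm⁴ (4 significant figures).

Treat the section as a set of non-overlapping primitives; coordinates are from the bounding-box lower-left.
Flange: 130 × 16, A = 2 080 mm², y = 98 mm, Ī = 44373.3 mm⁴.
Web: 20 × 90, A = 1 800 mm², y = 45 mm, Ī = 1 215 000 mm⁴.
Hole (subtracted): ⌀8, A = 50.2655 mm², y = 98 mm, Ī = 201.062 mm⁴.
Centroid: ȳ = ΣA·y / ΣA = 73.0897 mm.
Transfer each piece to the horizontal centroidal axis using Ī + A·d² with d = y − 73.0897:
  flange: d = 24.9103 mm → contributes +1 335 066 mm⁴
  web: d = -28.0897 mm → contributes +2 635 252 mm⁴
  hole: d = 24.9103 mm → contributes −31392.1 mm⁴
Total I = 3 938 926 mm⁴.

Ix ≈ 3.939 × 10⁶ mm⁴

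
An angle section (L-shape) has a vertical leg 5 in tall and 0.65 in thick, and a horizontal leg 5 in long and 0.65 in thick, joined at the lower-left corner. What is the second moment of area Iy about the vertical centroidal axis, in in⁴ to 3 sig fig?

Iy ≈ 14.0 in⁴

Decompose the section into non-overlapping parts with the origin at the bottom-left of its bounding rectangle.
Vertical leg: 0.65 × 5, A = 3.25 in², x = 0.325 in, Ī = 0.11443 in⁴.
Horizontal leg (remainder): 4.35 × 0.65, A = 2.8275 in², x = 2.825 in, Ī = 4.4586 in⁴.
Centroid: x̄ = ΣA·x / ΣA = 1.4881 in.
Transfer each piece to the vertical centroidal axis using Ī + A·d² with d = x − 1.4881:
  vertical leg: d = -1.1631 in → contributes +4.511 in⁴
  horizontal leg (remainder): d = 1.3369 in → contributes +9.5122 in⁴
Total I = 14.023 in⁴.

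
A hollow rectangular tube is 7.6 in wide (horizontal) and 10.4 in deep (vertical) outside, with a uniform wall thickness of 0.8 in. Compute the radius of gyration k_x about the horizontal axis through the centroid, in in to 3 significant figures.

k_x ≈ 3.76 in

Break the section into simple shapes (no overlaps), measuring from the bottom-left corner of the bounding box.
Outer rectangle: 7.6 × 10.4, A = 79.04 in², y = 5.2 in, Ī = 712.41 in⁴.
Inner void (subtracted): 6 × 8.8, A = 52.8 in², y = 5.2 in, Ī = 340.74 in⁴.
By symmetry the centroid is at mid-height, ȳ = 5.2 in.
All pieces are centred on the horizontal axis through the centroid, so I = ΣĪ (holes subtracted) = 371.68 in⁴.
Radius of gyration: k = √(I/A) = √(371.68 / 26.24) = 3.7636 in.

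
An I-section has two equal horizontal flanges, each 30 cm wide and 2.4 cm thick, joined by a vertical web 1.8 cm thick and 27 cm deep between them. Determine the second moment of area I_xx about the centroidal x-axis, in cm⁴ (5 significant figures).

Decompose the section into non-overlapping parts with the origin at the bottom-left of its bounding rectangle.
Bottom flange: 30 × 2.4, A = 72 cm², y = 1.2 cm, Ī = 34.56 cm⁴.
Web: 1.8 × 27, A = 48.6 cm², y = 15.9 cm, Ī = 2952.45 cm⁴.
Top flange: 30 × 2.4, A = 72 cm², y = 30.6 cm, Ī = 34.56 cm⁴.
By symmetry the centroid is at mid-height, ȳ = 15.9 cm.
Transfer each piece to the centroidal x-axis using Ī + A·d² with d = y − 15.9:
  bottom flange: d = -14.7 cm → contributes +15593.04 cm⁴
  web: d = 0 cm → contributes +2952.45 cm⁴
  top flange: d = 14.7 cm → contributes +15593.04 cm⁴
Total I = 34138.53 cm⁴.

I_xx ≈ 3.4139 × 10⁴ cm⁴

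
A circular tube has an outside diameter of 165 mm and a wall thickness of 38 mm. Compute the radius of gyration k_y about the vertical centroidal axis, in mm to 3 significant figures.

k_y ≈ 46.9 mm

Treat the section as a set of non-overlapping primitives; coordinates are from the bounding-box lower-left.
Outer circle: ⌀165, A = 21 382 mm², x = 82.5 mm, Ī = 36 383 601 mm⁴.
Bore (subtracted): ⌀89, A = 6221.1 mm², x = 82.5 mm, Ī = 3 079 853 mm⁴.
By symmetry the centroid is at mid-width, x̄ = 82.5 mm.
All pieces are centred on the vertical centroidal axis, so I = ΣĪ (holes subtracted) = 33 303 748 mm⁴.
Radius of gyration: k = √(I/A) = √(33 303 748 / 15 161) = 46.868 mm.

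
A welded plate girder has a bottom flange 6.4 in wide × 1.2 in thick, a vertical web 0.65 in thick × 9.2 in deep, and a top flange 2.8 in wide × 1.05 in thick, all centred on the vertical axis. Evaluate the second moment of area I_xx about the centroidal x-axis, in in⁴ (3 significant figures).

Treat the section as a set of non-overlapping primitives; coordinates are from the bounding-box lower-left.
Bottom plate: 6.4 × 1.2, A = 7.68 in², y = 0.6 in, Ī = 0.9216 in⁴.
Web plate: 0.65 × 9.2, A = 5.98 in², y = 5.8 in, Ī = 42.179 in⁴.
Top plate: 2.8 × 1.05, A = 2.94 in², y = 10.925 in, Ī = 0.27011 in⁴.
Centroid: ȳ = ΣA·y / ΣA = 4.3019 in.
Transfer each piece to the centroidal x-axis using Ī + A·d² with d = y − 4.3019:
  bottom plate: d = -3.7019 in → contributes +106.17 in⁴
  web plate: d = 1.4981 in → contributes +55.6 in⁴
  top plate: d = 6.6231 in → contributes +129.23 in⁴
Total I = 291 in⁴.

I_xx ≈ 291 in⁴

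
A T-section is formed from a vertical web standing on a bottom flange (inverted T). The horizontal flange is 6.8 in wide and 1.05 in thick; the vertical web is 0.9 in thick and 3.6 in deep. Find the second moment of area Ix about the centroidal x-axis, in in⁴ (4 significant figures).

Ix ≈ 16.20 in⁴

Break the section into simple shapes (no overlaps), measuring from the bottom-left corner of the bounding box.
Flange: 6.8 × 1.05, A = 7.14 in², y = 0.525 in, Ī = 0.655988 in⁴.
Web: 0.9 × 3.6, A = 3.24 in², y = 2.85 in, Ī = 3.4992 in⁴.
Centroid: ȳ = ΣA·y / ΣA = 1.25072 in.
Transfer each piece to the centroidal x-axis using Ī + A·d² with d = y − 1.25072:
  flange: d = -0.725723 in → contributes +4.41643 in⁴
  web: d = 1.59928 in → contributes +11.7861 in⁴
Total I = 16.2025 in⁴.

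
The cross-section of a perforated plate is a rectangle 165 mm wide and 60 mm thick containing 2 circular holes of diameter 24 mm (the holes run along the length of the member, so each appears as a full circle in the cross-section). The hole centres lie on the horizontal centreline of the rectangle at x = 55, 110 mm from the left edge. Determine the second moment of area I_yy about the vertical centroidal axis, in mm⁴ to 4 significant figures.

Break the section into simple shapes (no overlaps), measuring from the bottom-left corner of the bounding box.
Plate: 165 × 60, A = 9 900 mm², x = 82.5 mm, Ī = 22 460 625 mm⁴.
Hole 1 (subtracted): ⌀24, A = 452.389 mm², x = 55 mm, Ī = 16 286 mm⁴.
Hole 2 (subtracted): ⌀24, A = 452.389 mm², x = 110 mm, Ī = 16 286 mm⁴.
By symmetry the centroid is at mid-width, x̄ = 82.5 mm.
Transfer each piece to the vertical centroidal axis using Ī + A·d² with d = x − 82.5:
  plate: d = 0 mm → contributes +22 460 625 mm⁴
  hole 1: d = -27.5 mm → contributes −358 405 mm⁴
  hole 2: d = 27.5 mm → contributes −358 405 mm⁴
Total I = 21 743 814 mm⁴.

I_yy ≈ 2.174 × 10⁷ mm⁴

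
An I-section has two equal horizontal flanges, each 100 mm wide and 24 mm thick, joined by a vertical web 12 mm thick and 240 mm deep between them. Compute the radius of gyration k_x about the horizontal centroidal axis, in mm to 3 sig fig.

k_x ≈ 113 mm

Treat the section as a set of non-overlapping primitives; coordinates are from the bounding-box lower-left.
Bottom flange: 100 × 24, A = 2 400 mm², y = 12 mm, Ī = 115 200 mm⁴.
Web: 12 × 240, A = 2 880 mm², y = 144 mm, Ī = 13 824 000 mm⁴.
Top flange: 100 × 24, A = 2 400 mm², y = 276 mm, Ī = 115 200 mm⁴.
By symmetry the centroid is at mid-height, ȳ = 144 mm.
Transfer each piece to the horizontal centroidal axis using Ī + A·d² with d = y − 144:
  bottom flange: d = -132 mm → contributes +41 932 800 mm⁴
  web: d = 0 mm → contributes +13 824 000 mm⁴
  top flange: d = 132 mm → contributes +41 932 800 mm⁴
Total I = 97 689 600 mm⁴.
Radius of gyration: k = √(I/A) = √(97 689 600 / 7 680) = 112.78 mm.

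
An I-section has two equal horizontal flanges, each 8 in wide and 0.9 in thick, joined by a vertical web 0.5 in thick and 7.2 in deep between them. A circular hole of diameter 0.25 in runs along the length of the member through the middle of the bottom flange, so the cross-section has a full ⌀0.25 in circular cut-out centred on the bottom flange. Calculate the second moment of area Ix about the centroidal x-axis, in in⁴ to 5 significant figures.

Decompose the section into non-overlapping parts with the origin at the bottom-left of its bounding rectangle.
Bottom flange: 8 × 0.9, A = 7.2 in², y = 0.45 in, Ī = 0.486 in⁴.
Web: 0.5 × 7.2, A = 3.6 in², y = 4.5 in, Ī = 15.552 in⁴.
Top flange: 8 × 0.9, A = 7.2 in², y = 8.55 in, Ī = 0.486 in⁴.
Hole (subtracted): ⌀0.25, A = 0.04908739 in², y = 0.45 in, Ī = 0.0001917476 in⁴.
Centroid: ȳ = ΣA·y / ΣA = 4.511075 in.
Transfer each piece to the centroidal x-axis using Ī + A·d² with d = y − 4.511075:
  bottom flange: d = -4.061075 in → contributes +119.2308 in⁴
  web: d = -0.01107486 in → contributes +15.55244 in⁴
  top flange: d = 4.038925 in → contributes +117.939 in⁴
  hole: d = -4.061075 in → contributes −0.8097571 in⁴
Total I = 251.9125 in⁴.

Ix ≈ 251.91 in⁴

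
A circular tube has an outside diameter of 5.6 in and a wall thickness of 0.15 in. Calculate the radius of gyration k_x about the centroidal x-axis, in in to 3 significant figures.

k_x ≈ 1.93 in

Split into non-overlapping primitives; take the origin at the lower-left of the bounding box.
Outer circle: ⌀5.6, A = 24.63 in², y = 2.8 in, Ī = 48.275 in⁴.
Bore (subtracted): ⌀5.3, A = 22.062 in², y = 2.8 in, Ī = 38.732 in⁴.
By symmetry the centroid is at mid-height, ȳ = 2.8 in.
All pieces are centred on the centroidal x-axis, so I = ΣĪ (holes subtracted) = 9.5427 in⁴.
Radius of gyration: k = √(I/A) = √(9.5427 / 2.5683) = 1.9276 in.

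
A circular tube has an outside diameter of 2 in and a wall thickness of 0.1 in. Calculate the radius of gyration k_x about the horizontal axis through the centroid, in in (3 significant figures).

k_x ≈ 0.673 in

Split into non-overlapping primitives; take the origin at the lower-left of the bounding box.
Outer circle: ⌀2, A = 3.1416 in², y = 1 in, Ī = 0.7854 in⁴.
Bore (subtracted): ⌀1.8, A = 2.5447 in², y = 1 in, Ī = 0.5153 in⁴.
By symmetry the centroid is at mid-height, ȳ = 1 in.
All pieces are centred on the horizontal axis through the centroid, so I = ΣĪ (holes subtracted) = 0.2701 in⁴.
Radius of gyration: k = √(I/A) = √(0.2701 / 0.5969) = 0.67268 in.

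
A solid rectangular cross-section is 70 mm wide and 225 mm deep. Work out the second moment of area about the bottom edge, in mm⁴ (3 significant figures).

The section: 70 × 225, A = 15 750 mm², y = 112.5 mm, Ī = 66 445 313 mm⁴.
Transfer it to the bottom edge using Ī + A·d² with d = y − 0:
  the section: d = 112.5 mm → contributes +265 781 250 mm⁴
Total I = 265 781 250 mm⁴.

I_base ≈ 2.66 × 10⁸ mm⁴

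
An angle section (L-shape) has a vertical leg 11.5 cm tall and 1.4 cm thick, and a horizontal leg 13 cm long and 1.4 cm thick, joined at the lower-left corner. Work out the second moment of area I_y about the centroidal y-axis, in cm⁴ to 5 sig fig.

I_y ≈ 526.32 cm⁴

Split into non-overlapping primitives; take the origin at the lower-left of the bounding box.
Vertical leg: 1.4 × 11.5, A = 16.1 cm², x = 0.7 cm, Ī = 2.629667 cm⁴.
Horizontal leg (remainder): 11.6 × 1.4, A = 16.24 cm², x = 7.2 cm, Ī = 182.1045 cm⁴.
Centroid: x̄ = ΣA·x / ΣA = 3.964069 cm.
Transfer each piece to the centroidal y-axis using Ī + A·d² with d = x − 3.964069:
  vertical leg: d = -3.264069 cm → contributes +174.1615 cm⁴
  horizontal leg (remainder): d = 3.235931 cm → contributes +352.1576 cm⁴
Total I = 526.319 cm⁴.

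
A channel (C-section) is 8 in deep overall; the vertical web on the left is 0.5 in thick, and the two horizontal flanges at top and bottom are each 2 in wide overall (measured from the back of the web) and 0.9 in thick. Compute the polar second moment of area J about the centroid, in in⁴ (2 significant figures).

Break the section into simple shapes (no overlaps), measuring from the bottom-left corner of the bounding box.
Web: 0.5 × 8, A = 4 in², y = 4 in, Ī = 21.33 in⁴.
Top flange (beyond web): 1.5 × 0.9, A = 1.35 in², y = 7.55 in, Ī = 0.09113 in⁴.
Bottom flange (beyond web): 1.5 × 0.9, A = 1.35 in², y = 0.45 in, Ī = 0.09113 in⁴.
By symmetry the centroid is at mid-height, ȳ = 4 in.
Transfer each piece to the centroidal x-axis using Ī + A·d² with d = y − 4:
  web: d = 0 in → contributes +21.33 in⁴
  top flange (beyond web): d = 3.55 in → contributes +17.1 in⁴
  bottom flange (beyond web): d = -3.55 in → contributes +17.1 in⁴
Total I = 55.54 in⁴.
For the y-axis: x̄ = 0.653 in.
Repeating about the centroidal y-axis gives I_y = 2.202 in⁴.
Polar second moment: J = I_x + I_y = 57.74 in⁴.

J ≈ 58 in⁴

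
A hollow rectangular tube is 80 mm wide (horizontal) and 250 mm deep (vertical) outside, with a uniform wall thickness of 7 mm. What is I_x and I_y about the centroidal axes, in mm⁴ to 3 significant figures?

I_x ≈ 3.19 × 10⁷ mm⁴, I_y ≈ 5.01 × 10⁶ mm⁴

Break the section into simple shapes (no overlaps), measuring from the bottom-left corner of the bounding box.
Outer rectangle: 80 × 250, A = 20 000 mm², y = 125 mm, Ī = 104 166 667 mm⁴.
Inner void (subtracted): 66 × 236, A = 15 576 mm², y = 125 mm, Ī = 72 293 408 mm⁴.
By symmetry the centroid is at mid-height, ȳ = 125 mm.
All pieces are centred on the centroidal x-axis, so I = ΣĪ (holes subtracted) = 31 873 259 mm⁴.
Repeating about the centroidal y-axis gives I_y = 5 012 579 mm⁴.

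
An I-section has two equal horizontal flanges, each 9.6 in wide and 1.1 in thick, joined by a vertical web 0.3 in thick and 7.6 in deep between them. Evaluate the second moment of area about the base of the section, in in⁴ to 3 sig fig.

Split into non-overlapping primitives; take the origin at the lower-left of the bounding box.
Bottom flange: 9.6 × 1.1, A = 10.56 in², y = 0.55 in, Ī = 1.0648 in⁴.
Web: 0.3 × 7.6, A = 2.28 in², y = 4.9 in, Ī = 10.974 in⁴.
Top flange: 9.6 × 1.1, A = 10.56 in², y = 9.25 in, Ī = 1.0648 in⁴.
Transfer each piece to the bottom edge using Ī + A·d² with d = y − 0:
  bottom flange: d = 0.55 in → contributes +4.2592 in⁴
  web: d = 4.9 in → contributes +65.717 in⁴
  top flange: d = 9.25 in → contributes +904.6 in⁴
Total I = 974.58 in⁴.

I_base ≈ 975 in⁴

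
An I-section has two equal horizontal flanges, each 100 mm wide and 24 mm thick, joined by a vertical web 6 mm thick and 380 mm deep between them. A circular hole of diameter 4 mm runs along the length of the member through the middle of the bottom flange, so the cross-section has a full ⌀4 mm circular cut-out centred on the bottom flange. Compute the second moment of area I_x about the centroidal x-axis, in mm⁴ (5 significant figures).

Treat the section as a set of non-overlapping primitives; coordinates are from the bounding-box lower-left.
Bottom flange: 100 × 24, A = 2 400 mm², y = 12 mm, Ī = 115 200 mm⁴.
Web: 6 × 380, A = 2 280 mm², y = 214 mm, Ī = 27 436 000 mm⁴.
Top flange: 100 × 24, A = 2 400 mm², y = 416 mm, Ī = 115 200 mm⁴.
Hole (subtracted): ⌀4, A = 12.56637 mm², y = 12 mm, Ī = 12.56637 mm⁴.
Centroid: ȳ = ΣA·y / ΣA = 214.3592 mm.
Transfer each piece to the centroidal x-axis using Ī + A·d² with d = y − 214.3592:
  bottom flange: d = -202.3592 mm → contributes +98 393 360 mm⁴
  web: d = -0.3591695 mm → contributes +27 436 294 mm⁴
  top flange: d = 201.6408 mm → contributes +97 696 859 mm⁴
  hole: d = -202.3592 mm → contributes −514595.8 mm⁴
Total I = 223 011 918 mm⁴.

I_x ≈ 2.2301 × 10⁸ mm⁴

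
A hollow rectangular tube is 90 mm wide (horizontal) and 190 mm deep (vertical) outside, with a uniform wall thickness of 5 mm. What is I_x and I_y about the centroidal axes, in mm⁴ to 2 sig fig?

I_x ≈ 1.3 × 10⁷ mm⁴, I_y ≈ 3.9 × 10⁶ mm⁴

Break the section into simple shapes (no overlaps), measuring from the bottom-left corner of the bounding box.
Outer rectangle: 90 × 190, A = 17 100 mm², y = 95 mm, Ī = 51 442 500 mm⁴.
Inner void (subtracted): 80 × 180, A = 14 400 mm², y = 95 mm, Ī = 38 880 000 mm⁴.
By symmetry the centroid is at mid-height, ȳ = 95 mm.
All pieces are centred on the centroidal x-axis, so I = ΣĪ (holes subtracted) = 12 562 500 mm⁴.
Repeating about the centroidal y-axis gives I_y = 3 862 500 mm⁴.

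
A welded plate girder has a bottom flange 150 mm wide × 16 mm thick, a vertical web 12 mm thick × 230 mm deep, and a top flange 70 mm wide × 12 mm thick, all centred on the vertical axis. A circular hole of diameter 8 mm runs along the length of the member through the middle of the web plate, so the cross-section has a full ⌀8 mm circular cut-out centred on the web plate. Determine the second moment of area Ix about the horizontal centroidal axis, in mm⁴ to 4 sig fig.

Ix ≈ 5.454 × 10⁷ mm⁴

Treat the section as a set of non-overlapping primitives; coordinates are from the bounding-box lower-left.
Bottom plate: 150 × 16, A = 2 400 mm², y = 8 mm, Ī = 51 200 mm⁴.
Web plate: 12 × 230, A = 2 760 mm², y = 131 mm, Ī = 12 167 000 mm⁴.
Top plate: 70 × 12, A = 840 mm², y = 252 mm, Ī = 10 080 mm⁴.
Hole (subtracted): ⌀8, A = 50.2655 mm², y = 131 mm, Ī = 201.062 mm⁴.
Centroid: ȳ = ΣA·y / ΣA = 98.4675 mm.
Transfer each piece to the horizontal centroidal axis using Ī + A·d² with d = y − 98.4675:
  bottom plate: d = -90.4675 mm → contributes +19 693 665 mm⁴
  web plate: d = 32.5325 mm → contributes +15 088 091 mm⁴
  top plate: d = 153.533 mm → contributes +19 810 763 mm⁴
  hole: d = 32.5325 mm → contributes −53400.4 mm⁴
Total I = 54 539 120 mm⁴.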